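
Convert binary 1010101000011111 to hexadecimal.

Group into 4-bit nibbles from right:
  1010 = A
  1010 = A
  0001 = 1
  1111 = F
Result: AA1F



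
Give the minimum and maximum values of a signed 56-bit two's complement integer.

For 56-bit two's complement:
Minimum: -2^55 = -36028797018963968
Maximum: 2^55 - 1 = 36028797018963967



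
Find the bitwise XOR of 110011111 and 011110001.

XOR: 1 when bits differ
  110011111
^ 011110001
-----------
  101101110
Decimal: 415 ^ 241 = 366



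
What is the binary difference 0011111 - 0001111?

Method 1 - Direct subtraction (column by column from the right: bit − bit − borrow-in; if negative, add 2 and borrow 1 from the next column):
borrow: 0000000
        0011111
-       0001111
---------------
        0010000

Method 2 - Add two's complement:
Two's complement of 0001111: invert → 1110000, add 1 → 1110001
  0011111
+ 1110001
---------
 10010000  (end carry out of the top bit = 1)
Discarding the end carry: 0010000
Decimal check:
  0011111 = 16 + 8 + 4 + 2 + 1 = 31
  0001111 = 8 + 4 + 2 + 1 = 15
  31 - 15 = 16, and 0010000 = 16 ✓



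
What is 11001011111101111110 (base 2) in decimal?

Sum of powers of 2 for each 1-bit:
2^1 + 2^2 + 2^3 + 2^4 + 2^5 + 2^6 + 2^8 + 2^9 + 2^10 + 2^11 + 2^12 + 2^13 + 2^15 + 2^18 + 2^19
= 2 + 4 + 8 + 16 + 32 + 64 + 256 + 512 + 1024 + 2048 + 4096 + 8192 + 32768 + 262144 + 524288
= 835454



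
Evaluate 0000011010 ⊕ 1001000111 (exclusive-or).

XOR: 1 when bits differ
  0000011010
^ 1001000111
------------
  1001011101
Decimal: 26 ^ 583 = 605



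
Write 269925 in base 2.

Using repeated division by 2:
269925 ÷ 2 = 134962 remainder 1
134962 ÷ 2 = 67481 remainder 0
67481 ÷ 2 = 33740 remainder 1
33740 ÷ 2 = 16870 remainder 0
16870 ÷ 2 = 8435 remainder 0
8435 ÷ 2 = 4217 remainder 1
4217 ÷ 2 = 2108 remainder 1
2108 ÷ 2 = 1054 remainder 0
1054 ÷ 2 = 527 remainder 0
527 ÷ 2 = 263 remainder 1
263 ÷ 2 = 131 remainder 1
131 ÷ 2 = 65 remainder 1
65 ÷ 2 = 32 remainder 1
32 ÷ 2 = 16 remainder 0
16 ÷ 2 = 8 remainder 0
8 ÷ 2 = 4 remainder 0
4 ÷ 2 = 2 remainder 0
2 ÷ 2 = 1 remainder 0
1 ÷ 2 = 0 remainder 1
Reading remainders bottom to top: 1000001111001100101



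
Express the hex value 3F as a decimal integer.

Expand by place value (powers of 16):
Digit values: F = 15
3F = 3 × 16^1 + 15 × 16^0
= 3 × 16 + 15 × 1
= 48 + 15
= 63



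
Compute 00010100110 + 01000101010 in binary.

Add column by column from the right: bit + bit + carry-in; write the sum mod 2, carry 1 when the sum is 2 or 3.
carry:  00001011100
        00010100110
+       01000101010
-------------------
       001011010000
(the carry out of the leftmost column, 0, becomes the leading bit)
Decimal check:
  00010100110 = 128 + 32 + 4 + 2 = 166
  01000101010 = 512 + 32 + 8 + 2 = 554
  166 + 554 = 720, and 001011010000 = 512 + 128 + 64 + 16 = 720 ✓



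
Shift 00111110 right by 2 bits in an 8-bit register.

Original: 00111110 (decimal 62)
Shift right by 2 positions
Drop the 2 low bits; fill with zeros on the left
Result: 00001111 (decimal 15)
Equivalent: 62 >> 2 = 62 ÷ 2^2 = 15



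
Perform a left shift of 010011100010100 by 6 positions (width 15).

Original: 010011100010100 (decimal 10004)
Shift left by 6 positions
Append 6 zeros on the right and drop the 6 high bits that overflow the 15-bit width
Result: 100010100000000 (decimal 17664)
Equivalent: 10004 << 6 = 10004 × 2^6 = 640256, truncated to 15 bits = 17664



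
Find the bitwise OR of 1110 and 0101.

OR: 1 when either bit is 1
  1110
| 0101
------
  1111
Decimal: 14 | 5 = 15



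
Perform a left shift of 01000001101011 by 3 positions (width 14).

Original: 01000001101011 (decimal 4203)
Shift left by 3 positions
Append 3 zeros on the right and drop the 3 high bits that overflow the 14-bit width
Result: 00001101011000 (decimal 856)
Equivalent: 4203 << 3 = 4203 × 2^3 = 33624, truncated to 14 bits = 856



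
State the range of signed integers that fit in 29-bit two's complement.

For 29-bit two's complement:
Minimum: -2^28 = -268435456
Maximum: 2^28 - 1 = 268435455



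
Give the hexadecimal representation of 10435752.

Using repeated division by 16 (digits 10–15 are A–F):
10435752 ÷ 16 = 652234 remainder 8
652234 ÷ 16 = 40764 remainder 10 (A)
40764 ÷ 16 = 2547 remainder 12 (C)
2547 ÷ 16 = 159 remainder 3
159 ÷ 16 = 9 remainder 15 (F)
9 ÷ 16 = 0 remainder 9
Reading remainders bottom to top: 9F3CA8



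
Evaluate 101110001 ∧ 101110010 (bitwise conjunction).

AND: 1 only when both bits are 1
  101110001
& 101110010
-----------
  101110000
Decimal: 369 & 370 = 368



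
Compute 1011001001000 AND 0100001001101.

AND: 1 only when both bits are 1
  1011001001000
& 0100001001101
---------------
  0000001001000
Decimal: 5704 & 2125 = 72



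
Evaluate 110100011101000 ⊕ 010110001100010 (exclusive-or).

XOR: 1 when bits differ
  110100011101000
^ 010110001100010
-----------------
  100010010001010
Decimal: 26856 ^ 11362 = 17546



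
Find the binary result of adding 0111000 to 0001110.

Add column by column from the right: bit + bit + carry-in; write the sum mod 2, carry 1 when the sum is 2 or 3.
carry:  1110000
        0111000
+       0001110
---------------
       01000110
(the carry out of the leftmost column, 0, becomes the leading bit)
Decimal check:
  0111000 = 32 + 16 + 8 = 56
  0001110 = 8 + 4 + 2 = 14
  56 + 14 = 70, and 01000110 = 64 + 4 + 2 = 70 ✓



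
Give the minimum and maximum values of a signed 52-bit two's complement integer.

For 52-bit two's complement:
Minimum: -2^51 = -2251799813685248
Maximum: 2^51 - 1 = 2251799813685247



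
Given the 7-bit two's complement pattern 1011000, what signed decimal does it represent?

Binary: 1011000
Sign bit: 1 (negative)
Invert: 0100111
Add 1:  0101000
Magnitude: 0101000 = 32 + 8 = 40
Value: -40



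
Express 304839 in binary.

Using repeated division by 2:
304839 ÷ 2 = 152419 remainder 1
152419 ÷ 2 = 76209 remainder 1
76209 ÷ 2 = 38104 remainder 1
38104 ÷ 2 = 19052 remainder 0
19052 ÷ 2 = 9526 remainder 0
9526 ÷ 2 = 4763 remainder 0
4763 ÷ 2 = 2381 remainder 1
2381 ÷ 2 = 1190 remainder 1
1190 ÷ 2 = 595 remainder 0
595 ÷ 2 = 297 remainder 1
297 ÷ 2 = 148 remainder 1
148 ÷ 2 = 74 remainder 0
74 ÷ 2 = 37 remainder 0
37 ÷ 2 = 18 remainder 1
18 ÷ 2 = 9 remainder 0
9 ÷ 2 = 4 remainder 1
4 ÷ 2 = 2 remainder 0
2 ÷ 2 = 1 remainder 0
1 ÷ 2 = 0 remainder 1
Reading remainders bottom to top: 1001010011011000111



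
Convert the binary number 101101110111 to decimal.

Sum of powers of 2 for each 1-bit:
2^0 + 2^1 + 2^2 + 2^4 + 2^5 + 2^6 + 2^8 + 2^9 + 2^11
= 1 + 2 + 4 + 16 + 32 + 64 + 256 + 512 + 2048
= 2935



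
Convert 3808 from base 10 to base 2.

Using repeated division by 2:
3808 ÷ 2 = 1904 remainder 0
1904 ÷ 2 = 952 remainder 0
952 ÷ 2 = 476 remainder 0
476 ÷ 2 = 238 remainder 0
238 ÷ 2 = 119 remainder 0
119 ÷ 2 = 59 remainder 1
59 ÷ 2 = 29 remainder 1
29 ÷ 2 = 14 remainder 1
14 ÷ 2 = 7 remainder 0
7 ÷ 2 = 3 remainder 1
3 ÷ 2 = 1 remainder 1
1 ÷ 2 = 0 remainder 1
Reading remainders bottom to top: 111011100000



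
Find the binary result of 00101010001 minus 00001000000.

Method 1 - Direct subtraction (column by column from the right: bit − bit − borrow-in; if negative, add 2 and borrow 1 from the next column):
borrow: 00000000000
        00101010001
-       00001000000
-------------------
        00100010001

Method 2 - Add two's complement:
Two's complement of 00001000000: invert → 11110111111, add 1 → 11111000000
  00101010001
+ 11111000000
-------------
 100100010001  (end carry out of the top bit = 1)
Discarding the end carry: 00100010001
Decimal check:
  00101010001 = 256 + 64 + 16 + 1 = 337
  00001000000 = 64
  337 - 64 = 273, and 00100010001 = 256 + 16 + 1 = 273 ✓



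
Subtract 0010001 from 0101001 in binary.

Method 1 - Direct subtraction (column by column from the right: bit − bit − borrow-in; if negative, add 2 and borrow 1 from the next column):
borrow: 0100000
        0101001
-       0010001
---------------
        0011000

Method 2 - Add two's complement:
Two's complement of 0010001: invert → 1101110, add 1 → 1101111
  0101001
+ 1101111
---------
 10011000  (end carry out of the top bit = 1)
Discarding the end carry: 0011000
Decimal check:
  0101001 = 32 + 8 + 1 = 41
  0010001 = 16 + 1 = 17
  41 - 17 = 24, and 0011000 = 16 + 8 = 24 ✓



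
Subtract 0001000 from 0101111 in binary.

Method 1 - Direct subtraction (column by column from the right: bit − bit − borrow-in; if negative, add 2 and borrow 1 from the next column):
borrow: 0000000
        0101111
-       0001000
---------------
        0100111

Method 2 - Add two's complement:
Two's complement of 0001000: invert → 1110111, add 1 → 1111000
  0101111
+ 1111000
---------
 10100111  (end carry out of the top bit = 1)
Discarding the end carry: 0100111
Decimal check:
  0101111 = 32 + 8 + 4 + 2 + 1 = 47
  0001000 = 8
  47 - 8 = 39, and 0100111 = 32 + 4 + 2 + 1 = 39 ✓



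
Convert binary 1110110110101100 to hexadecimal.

Group into 4-bit nibbles from right:
  1110 = E
  1101 = D
  1010 = A
  1100 = C
Result: EDAC



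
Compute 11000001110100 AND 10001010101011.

AND: 1 only when both bits are 1
  11000001110100
& 10001010101011
----------------
  10000000100000
Decimal: 12404 & 8875 = 8224



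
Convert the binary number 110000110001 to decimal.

Sum of powers of 2 for each 1-bit:
2^0 + 2^4 + 2^5 + 2^10 + 2^11
= 1 + 16 + 32 + 1024 + 2048
= 3121



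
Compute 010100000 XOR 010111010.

XOR: 1 when bits differ
  010100000
^ 010111010
-----------
  000011010
Decimal: 160 ^ 186 = 26



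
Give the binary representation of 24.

Using repeated division by 2:
24 ÷ 2 = 12 remainder 0
12 ÷ 2 = 6 remainder 0
6 ÷ 2 = 3 remainder 0
3 ÷ 2 = 1 remainder 1
1 ÷ 2 = 0 remainder 1
Reading remainders bottom to top: 11000



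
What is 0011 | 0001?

OR: 1 when either bit is 1
  0011
| 0001
------
  0011
Decimal: 3 | 1 = 3



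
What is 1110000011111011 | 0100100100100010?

OR: 1 when either bit is 1
  1110000011111011
| 0100100100100010
------------------
  1110100111111011
Decimal: 57595 | 18722 = 59899



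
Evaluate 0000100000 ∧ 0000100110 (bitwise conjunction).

AND: 1 only when both bits are 1
  0000100000
& 0000100110
------------
  0000100000
Decimal: 32 & 38 = 32



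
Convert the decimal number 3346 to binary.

Using repeated division by 2:
3346 ÷ 2 = 1673 remainder 0
1673 ÷ 2 = 836 remainder 1
836 ÷ 2 = 418 remainder 0
418 ÷ 2 = 209 remainder 0
209 ÷ 2 = 104 remainder 1
104 ÷ 2 = 52 remainder 0
52 ÷ 2 = 26 remainder 0
26 ÷ 2 = 13 remainder 0
13 ÷ 2 = 6 remainder 1
6 ÷ 2 = 3 remainder 0
3 ÷ 2 = 1 remainder 1
1 ÷ 2 = 0 remainder 1
Reading remainders bottom to top: 110100010010



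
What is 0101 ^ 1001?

XOR: 1 when bits differ
  0101
^ 1001
------
  1100
Decimal: 5 ^ 9 = 12



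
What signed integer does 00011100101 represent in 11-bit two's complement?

Binary: 00011100101
Sign bit: 0 (non-negative)
Read directly as an unsigned value:
00011100101 = 128 + 64 + 32 + 4 + 1 = 229
Value: 229



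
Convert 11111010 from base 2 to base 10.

Sum of powers of 2 for each 1-bit:
2^1 + 2^3 + 2^4 + 2^5 + 2^6 + 2^7
= 2 + 8 + 16 + 32 + 64 + 128
= 250



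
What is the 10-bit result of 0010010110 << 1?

Original: 0010010110 (decimal 150)
Shift left by 1 position
Append 1 zero on the right
Result: 0100101100 (decimal 300)
Equivalent: 150 << 1 = 150 × 2^1 = 300



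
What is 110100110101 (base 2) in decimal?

Sum of powers of 2 for each 1-bit:
2^0 + 2^2 + 2^4 + 2^5 + 2^8 + 2^10 + 2^11
= 1 + 4 + 16 + 32 + 256 + 1024 + 2048
= 3381



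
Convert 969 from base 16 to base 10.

Expand by place value (powers of 16):
969 = 9 × 16^2 + 6 × 16^1 + 9 × 16^0
= 9 × 256 + 6 × 16 + 9 × 1
= 2304 + 96 + 9
= 2409



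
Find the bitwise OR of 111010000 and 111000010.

OR: 1 when either bit is 1
  111010000
| 111000010
-----------
  111010010
Decimal: 464 | 450 = 466



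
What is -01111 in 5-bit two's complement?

Original: 01111
Step 1 - Invert all bits: 10000
Step 2 - Add 1: 10001
Verification: 01111 + 10001 = 100000; discarding the end carry (carry out of the top bit) leaves the 5-bit value 00000, as required for x + (-x)



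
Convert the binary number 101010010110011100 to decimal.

Sum of powers of 2 for each 1-bit:
2^2 + 2^3 + 2^4 + 2^7 + 2^8 + 2^10 + 2^13 + 2^15 + 2^17
= 4 + 8 + 16 + 128 + 256 + 1024 + 8192 + 32768 + 131072
= 173468



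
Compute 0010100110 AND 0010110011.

AND: 1 only when both bits are 1
  0010100110
& 0010110011
------------
  0010100010
Decimal: 166 & 179 = 162



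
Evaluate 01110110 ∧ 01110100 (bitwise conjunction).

AND: 1 only when both bits are 1
  01110110
& 01110100
----------
  01110100
Decimal: 118 & 116 = 116



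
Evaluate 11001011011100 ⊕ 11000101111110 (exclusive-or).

XOR: 1 when bits differ
  11001011011100
^ 11000101111110
----------------
  00001110100010
Decimal: 13020 ^ 12670 = 930



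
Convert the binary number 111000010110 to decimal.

Sum of powers of 2 for each 1-bit:
2^1 + 2^2 + 2^4 + 2^9 + 2^10 + 2^11
= 2 + 4 + 16 + 512 + 1024 + 2048
= 3606



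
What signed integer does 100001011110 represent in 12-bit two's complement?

Binary: 100001011110
Sign bit: 1 (negative)
Invert: 011110100001
Add 1:  011110100010
Magnitude: 011110100010 = 1024 + 512 + 256 + 128 + 32 + 2 = 1954
Value: -1954



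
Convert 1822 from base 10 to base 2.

Using repeated division by 2:
1822 ÷ 2 = 911 remainder 0
911 ÷ 2 = 455 remainder 1
455 ÷ 2 = 227 remainder 1
227 ÷ 2 = 113 remainder 1
113 ÷ 2 = 56 remainder 1
56 ÷ 2 = 28 remainder 0
28 ÷ 2 = 14 remainder 0
14 ÷ 2 = 7 remainder 0
7 ÷ 2 = 3 remainder 1
3 ÷ 2 = 1 remainder 1
1 ÷ 2 = 0 remainder 1
Reading remainders bottom to top: 11100011110



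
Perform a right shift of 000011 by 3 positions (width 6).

Original: 000011 (decimal 3)
Shift right by 3 positions
Drop the 3 low bits; fill with zeros on the left
Result: 000000 (decimal 0)
Equivalent: 3 >> 3 = 3 ÷ 2^3 = 0



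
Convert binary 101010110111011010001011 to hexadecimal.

Group into 4-bit nibbles from right:
  1010 = A
  1011 = B
  0111 = 7
  0110 = 6
  1000 = 8
  1011 = B
Result: AB768B



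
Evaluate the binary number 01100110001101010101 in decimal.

Sum of powers of 2 for each 1-bit:
2^0 + 2^2 + 2^4 + 2^6 + 2^8 + 2^9 + 2^13 + 2^14 + 2^17 + 2^18
= 1 + 4 + 16 + 64 + 256 + 512 + 8192 + 16384 + 131072 + 262144
= 418645



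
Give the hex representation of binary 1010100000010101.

Group into 4-bit nibbles from right:
  1010 = A
  1000 = 8
  0001 = 1
  0101 = 5
Result: A815



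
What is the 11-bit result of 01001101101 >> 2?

Original: 01001101101 (decimal 621)
Shift right by 2 positions
Drop the 2 low bits; fill with zeros on the left
Result: 00010011011 (decimal 155)
Equivalent: 621 >> 2 = 621 ÷ 2^2 = 155



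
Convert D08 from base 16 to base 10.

Expand by place value (powers of 16):
Digit values: D = 13
D08 = 13 × 16^2 + 0 × 16^1 + 8 × 16^0
= 13 × 256 + 0 × 16 + 8 × 1
= 3328 + 0 + 8
= 3336



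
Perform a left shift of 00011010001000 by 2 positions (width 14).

Original: 00011010001000 (decimal 1672)
Shift left by 2 positions
Append 2 zeros on the right
Result: 01101000100000 (decimal 6688)
Equivalent: 1672 << 2 = 1672 × 2^2 = 6688



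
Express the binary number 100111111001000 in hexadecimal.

Group into 4-bit nibbles from right:
  0100 = 4
  1111 = F
  1100 = C
  1000 = 8
Result: 4FC8



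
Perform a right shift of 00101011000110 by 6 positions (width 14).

Original: 00101011000110 (decimal 2758)
Shift right by 6 positions
Drop the 6 low bits; fill with zeros on the left
Result: 00000000101011 (decimal 43)
Equivalent: 2758 >> 6 = 2758 ÷ 2^6 = 43



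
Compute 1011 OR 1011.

OR: 1 when either bit is 1
  1011
| 1011
------
  1011
Decimal: 11 | 11 = 11



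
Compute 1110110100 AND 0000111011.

AND: 1 only when both bits are 1
  1110110100
& 0000111011
------------
  0000110000
Decimal: 948 & 59 = 48



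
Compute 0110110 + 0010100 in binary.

Add column by column from the right: bit + bit + carry-in; write the sum mod 2, carry 1 when the sum is 2 or 3.
carry:  1101000
        0110110
+       0010100
---------------
       01001010
(the carry out of the leftmost column, 0, becomes the leading bit)
Decimal check:
  0110110 = 32 + 16 + 4 + 2 = 54
  0010100 = 16 + 4 = 20
  54 + 20 = 74, and 01001010 = 64 + 8 + 2 = 74 ✓



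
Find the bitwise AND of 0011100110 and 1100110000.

AND: 1 only when both bits are 1
  0011100110
& 1100110000
------------
  0000100000
Decimal: 230 & 816 = 32



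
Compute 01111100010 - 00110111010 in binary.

Method 1 - Direct subtraction (column by column from the right: bit − bit − borrow-in; if negative, add 2 and borrow 1 from the next column):
borrow: 00001110000
        01111100010
-       00110111010
-------------------
        01000101000

Method 2 - Add two's complement:
Two's complement of 00110111010: invert → 11001000101, add 1 → 11001000110
  01111100010
+ 11001000110
-------------
 101000101000  (end carry out of the top bit = 1)
Discarding the end carry: 01000101000
Decimal check:
  01111100010 = 512 + 256 + 128 + 64 + 32 + 2 = 994
  00110111010 = 256 + 128 + 32 + 16 + 8 + 2 = 442
  994 - 442 = 552, and 01000101000 = 512 + 32 + 8 = 552 ✓



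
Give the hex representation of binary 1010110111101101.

Group into 4-bit nibbles from right:
  1010 = A
  1101 = D
  1110 = E
  1101 = D
Result: ADED



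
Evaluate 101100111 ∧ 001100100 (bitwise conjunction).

AND: 1 only when both bits are 1
  101100111
& 001100100
-----------
  001100100
Decimal: 359 & 100 = 100



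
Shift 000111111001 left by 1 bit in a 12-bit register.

Original: 000111111001 (decimal 505)
Shift left by 1 position
Append 1 zero on the right
Result: 001111110010 (decimal 1010)
Equivalent: 505 << 1 = 505 × 2^1 = 1010



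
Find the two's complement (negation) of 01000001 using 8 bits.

Original: 01000001
Step 1 - Invert all bits: 10111110
Step 2 - Add 1: 10111111
Verification: 01000001 + 10111111 = 100000000; discarding the end carry (carry out of the top bit) leaves the 8-bit value 00000000, as required for x + (-x)



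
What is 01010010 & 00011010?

AND: 1 only when both bits are 1
  01010010
& 00011010
----------
  00010010
Decimal: 82 & 26 = 18



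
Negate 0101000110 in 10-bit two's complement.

Original: 0101000110
Step 1 - Invert all bits: 1010111001
Step 2 - Add 1: 1010111010
Verification: 0101000110 + 1010111010 = 10000000000; discarding the end carry (carry out of the top bit) leaves the 10-bit value 0000000000, as required for x + (-x)



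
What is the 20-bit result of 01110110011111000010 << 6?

Original: 01110110011111000010 (decimal 485314)
Shift left by 6 positions
Append 6 zeros on the right and drop the 6 high bits that overflow the 20-bit width
Result: 10011111000010000000 (decimal 651392)
Equivalent: 485314 << 6 = 485314 × 2^6 = 31060096, truncated to 20 bits = 651392



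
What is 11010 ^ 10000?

XOR: 1 when bits differ
  11010
^ 10000
-------
  01010
Decimal: 26 ^ 16 = 10



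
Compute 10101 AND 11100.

AND: 1 only when both bits are 1
  10101
& 11100
-------
  10100
Decimal: 21 & 28 = 20



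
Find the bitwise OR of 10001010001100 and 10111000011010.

OR: 1 when either bit is 1
  10001010001100
| 10111000011010
----------------
  10111010011110
Decimal: 8844 | 11802 = 11934



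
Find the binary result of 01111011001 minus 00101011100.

Method 1 - Direct subtraction (column by column from the right: bit − bit − borrow-in; if negative, add 2 and borrow 1 from the next column):
borrow: 00011111000
        01111011001
-       00101011100
-------------------
        01001111101

Method 2 - Add two's complement:
Two's complement of 00101011100: invert → 11010100011, add 1 → 11010100100
  01111011001
+ 11010100100
-------------
 101001111101  (end carry out of the top bit = 1)
Discarding the end carry: 01001111101
Decimal check:
  01111011001 = 512 + 256 + 128 + 64 + 16 + 8 + 1 = 985
  00101011100 = 256 + 64 + 16 + 8 + 4 = 348
  985 - 348 = 637, and 01001111101 = 512 + 64 + 32 + 16 + 8 + 4 + 1 = 637 ✓



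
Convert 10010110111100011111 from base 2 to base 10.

Sum of powers of 2 for each 1-bit:
2^0 + 2^1 + 2^2 + 2^3 + 2^4 + 2^8 + 2^9 + 2^10 + 2^11 + 2^13 + 2^14 + 2^16 + 2^19
= 1 + 2 + 4 + 8 + 16 + 256 + 512 + 1024 + 2048 + 8192 + 16384 + 65536 + 524288
= 618271



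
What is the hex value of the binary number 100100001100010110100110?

Group into 4-bit nibbles from right:
  1001 = 9
  0000 = 0
  1100 = C
  0101 = 5
  1010 = A
  0110 = 6
Result: 90C5A6



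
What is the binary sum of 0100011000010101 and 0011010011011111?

Add column by column from the right: bit + bit + carry-in; write the sum mod 2, carry 1 when the sum is 2 or 3.
carry:  0000100000111110
        0100011000010101
+       0011010011011111
------------------------
       00111101011110100
(the carry out of the leftmost column, 0, becomes the leading bit)
Decimal check:
  0100011000010101 = 16384 + 1024 + 512 + 16 + 4 + 1 = 17941
  0011010011011111 = 8192 + 4096 + 1024 + 128 + 64 + 16 + 8 + 4 + 2 + 1 = 13535
  17941 + 13535 = 31476, and 00111101011110100 = 16384 + 8192 + 4096 + 2048 + 512 + 128 + 64 + 32 + 16 + 4 = 31476 ✓



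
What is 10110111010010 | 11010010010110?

OR: 1 when either bit is 1
  10110111010010
| 11010010010110
----------------
  11110111010110
Decimal: 11730 | 13462 = 15830



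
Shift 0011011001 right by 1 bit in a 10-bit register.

Original: 0011011001 (decimal 217)
Shift right by 1 position
Drop the 1 low bit; fill with zero on the left
Result: 0001101100 (decimal 108)
Equivalent: 217 >> 1 = 217 ÷ 2^1 = 108



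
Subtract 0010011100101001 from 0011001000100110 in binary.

Method 1 - Direct subtraction (column by column from the right: bit − bit − borrow-in; if negative, add 2 and borrow 1 from the next column):
borrow: 0001111111110010
        0011001000100110
-       0010011100101001
------------------------
        0000101011111101

Method 2 - Add two's complement:
Two's complement of 0010011100101001: invert → 1101100011010110, add 1 → 1101100011010111
  0011001000100110
+ 1101100011010111
------------------
 10000101011111101  (end carry out of the top bit = 1)
Discarding the end carry: 0000101011111101
Decimal check:
  0011001000100110 = 8192 + 4096 + 512 + 32 + 4 + 2 = 12838
  0010011100101001 = 8192 + 1024 + 512 + 256 + 32 + 8 + 1 = 10025
  12838 - 10025 = 2813, and 0000101011111101 = 2048 + 512 + 128 + 64 + 32 + 16 + 8 + 4 + 1 = 2813 ✓



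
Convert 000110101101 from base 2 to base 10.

Sum of powers of 2 for each 1-bit:
2^0 + 2^2 + 2^3 + 2^5 + 2^7 + 2^8
= 1 + 4 + 8 + 32 + 128 + 256
= 429



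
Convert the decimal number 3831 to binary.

Using repeated division by 2:
3831 ÷ 2 = 1915 remainder 1
1915 ÷ 2 = 957 remainder 1
957 ÷ 2 = 478 remainder 1
478 ÷ 2 = 239 remainder 0
239 ÷ 2 = 119 remainder 1
119 ÷ 2 = 59 remainder 1
59 ÷ 2 = 29 remainder 1
29 ÷ 2 = 14 remainder 1
14 ÷ 2 = 7 remainder 0
7 ÷ 2 = 3 remainder 1
3 ÷ 2 = 1 remainder 1
1 ÷ 2 = 0 remainder 1
Reading remainders bottom to top: 111011110111



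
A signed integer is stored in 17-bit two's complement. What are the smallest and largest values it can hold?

For 17-bit two's complement:
Minimum: -2^16 = -65536
Maximum: 2^16 - 1 = 65535



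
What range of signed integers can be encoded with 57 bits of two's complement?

For 57-bit two's complement:
Minimum: -2^56 = -72057594037927936
Maximum: 2^56 - 1 = 72057594037927935



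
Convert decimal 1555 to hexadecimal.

Using repeated division by 16 (digits 10–15 are A–F):
1555 ÷ 16 = 97 remainder 3
97 ÷ 16 = 6 remainder 1
6 ÷ 16 = 0 remainder 6
Reading remainders bottom to top: 613



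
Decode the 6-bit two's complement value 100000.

Binary: 100000
Sign bit: 1 (negative)
Invert: 011111
Add 1:  100000
Magnitude: 100000 = 32
Value: -32



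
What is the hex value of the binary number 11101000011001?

Group into 4-bit nibbles from right:
  0011 = 3
  1010 = A
  0001 = 1
  1001 = 9
Result: 3A19



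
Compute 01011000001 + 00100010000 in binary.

Add column by column from the right: bit + bit + carry-in; write the sum mod 2, carry 1 when the sum is 2 or 3.
carry:  00000000000
        01011000001
+       00100010000
-------------------
       001111010001
(the carry out of the leftmost column, 0, becomes the leading bit)
Decimal check:
  01011000001 = 512 + 128 + 64 + 1 = 705
  00100010000 = 256 + 16 = 272
  705 + 272 = 977, and 001111010001 = 512 + 256 + 128 + 64 + 16 + 1 = 977 ✓



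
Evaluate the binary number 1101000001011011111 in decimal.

Sum of powers of 2 for each 1-bit:
2^0 + 2^1 + 2^2 + 2^3 + 2^4 + 2^6 + 2^7 + 2^9 + 2^15 + 2^17 + 2^18
= 1 + 2 + 4 + 8 + 16 + 64 + 128 + 512 + 32768 + 131072 + 262144
= 426719



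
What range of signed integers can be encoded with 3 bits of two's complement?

For 3-bit two's complement:
Minimum: -2^2 = -4
Maximum: 2^2 - 1 = 3



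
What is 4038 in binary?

Using repeated division by 2:
4038 ÷ 2 = 2019 remainder 0
2019 ÷ 2 = 1009 remainder 1
1009 ÷ 2 = 504 remainder 1
504 ÷ 2 = 252 remainder 0
252 ÷ 2 = 126 remainder 0
126 ÷ 2 = 63 remainder 0
63 ÷ 2 = 31 remainder 1
31 ÷ 2 = 15 remainder 1
15 ÷ 2 = 7 remainder 1
7 ÷ 2 = 3 remainder 1
3 ÷ 2 = 1 remainder 1
1 ÷ 2 = 0 remainder 1
Reading remainders bottom to top: 111111000110



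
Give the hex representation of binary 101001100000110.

Group into 4-bit nibbles from right:
  0101 = 5
  0011 = 3
  0000 = 0
  0110 = 6
Result: 5306



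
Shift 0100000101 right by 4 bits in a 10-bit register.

Original: 0100000101 (decimal 261)
Shift right by 4 positions
Drop the 4 low bits; fill with zeros on the left
Result: 0000010000 (decimal 16)
Equivalent: 261 >> 4 = 261 ÷ 2^4 = 16



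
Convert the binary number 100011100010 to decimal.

Sum of powers of 2 for each 1-bit:
2^1 + 2^5 + 2^6 + 2^7 + 2^11
= 2 + 32 + 64 + 128 + 2048
= 2274



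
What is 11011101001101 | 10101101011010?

OR: 1 when either bit is 1
  11011101001101
| 10101101011010
----------------
  11111101011111
Decimal: 14157 | 11098 = 16223



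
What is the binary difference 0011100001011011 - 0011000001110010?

Method 1 - Direct subtraction (column by column from the right: bit − bit − borrow-in; if negative, add 2 and borrow 1 from the next column):
borrow: 0000111111000000
        0011100001011011
-       0011000001110010
------------------------
        0000011111101001

Method 2 - Add two's complement:
Two's complement of 0011000001110010: invert → 1100111110001101, add 1 → 1100111110001110
  0011100001011011
+ 1100111110001110
------------------
 10000011111101001  (end carry out of the top bit = 1)
Discarding the end carry: 0000011111101001
Decimal check:
  0011100001011011 = 8192 + 4096 + 2048 + 64 + 16 + 8 + 2 + 1 = 14427
  0011000001110010 = 8192 + 4096 + 64 + 32 + 16 + 2 = 12402
  14427 - 12402 = 2025, and 0000011111101001 = 1024 + 512 + 256 + 128 + 64 + 32 + 8 + 1 = 2025 ✓



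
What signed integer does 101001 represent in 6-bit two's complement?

Binary: 101001
Sign bit: 1 (negative)
Invert: 010110
Add 1:  010111
Magnitude: 010111 = 16 + 4 + 2 + 1 = 23
Value: -23



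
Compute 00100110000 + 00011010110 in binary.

Add column by column from the right: bit + bit + carry-in; write the sum mod 2, carry 1 when the sum is 2 or 3.
carry:  01111100000
        00100110000
+       00011010110
-------------------
       001000000110
(the carry out of the leftmost column, 0, becomes the leading bit)
Decimal check:
  00100110000 = 256 + 32 + 16 = 304
  00011010110 = 128 + 64 + 16 + 4 + 2 = 214
  304 + 214 = 518, and 001000000110 = 512 + 4 + 2 = 518 ✓



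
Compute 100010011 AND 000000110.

AND: 1 only when both bits are 1
  100010011
& 000000110
-----------
  000000010
Decimal: 275 & 6 = 2



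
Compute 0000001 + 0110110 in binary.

Add column by column from the right: bit + bit + carry-in; write the sum mod 2, carry 1 when the sum is 2 or 3.
carry:  0000000
        0000001
+       0110110
---------------
       00110111
(the carry out of the leftmost column, 0, becomes the leading bit)
Decimal check:
  0000001 = 1
  0110110 = 32 + 16 + 4 + 2 = 54
  1 + 54 = 55, and 00110111 = 32 + 16 + 4 + 2 + 1 = 55 ✓



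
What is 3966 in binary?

Using repeated division by 2:
3966 ÷ 2 = 1983 remainder 0
1983 ÷ 2 = 991 remainder 1
991 ÷ 2 = 495 remainder 1
495 ÷ 2 = 247 remainder 1
247 ÷ 2 = 123 remainder 1
123 ÷ 2 = 61 remainder 1
61 ÷ 2 = 30 remainder 1
30 ÷ 2 = 15 remainder 0
15 ÷ 2 = 7 remainder 1
7 ÷ 2 = 3 remainder 1
3 ÷ 2 = 1 remainder 1
1 ÷ 2 = 0 remainder 1
Reading remainders bottom to top: 111101111110



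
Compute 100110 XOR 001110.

XOR: 1 when bits differ
  100110
^ 001110
--------
  101000
Decimal: 38 ^ 14 = 40



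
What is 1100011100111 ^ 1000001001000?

XOR: 1 when bits differ
  1100011100111
^ 1000001001000
---------------
  0100010101111
Decimal: 6375 ^ 4168 = 2223



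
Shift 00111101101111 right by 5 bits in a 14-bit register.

Original: 00111101101111 (decimal 3951)
Shift right by 5 positions
Drop the 5 low bits; fill with zeros on the left
Result: 00000001111011 (decimal 123)
Equivalent: 3951 >> 5 = 3951 ÷ 2^5 = 123



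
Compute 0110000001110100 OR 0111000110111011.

OR: 1 when either bit is 1
  0110000001110100
| 0111000110111011
------------------
  0111000111111111
Decimal: 24692 | 29115 = 29183



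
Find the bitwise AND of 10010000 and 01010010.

AND: 1 only when both bits are 1
  10010000
& 01010010
----------
  00010000
Decimal: 144 & 82 = 16



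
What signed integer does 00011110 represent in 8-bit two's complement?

Binary: 00011110
Sign bit: 0 (non-negative)
Read directly as an unsigned value:
00011110 = 16 + 8 + 4 + 2 = 30
Value: 30



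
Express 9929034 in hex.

Using repeated division by 16 (digits 10–15 are A–F):
9929034 ÷ 16 = 620564 remainder 10 (A)
620564 ÷ 16 = 38785 remainder 4
38785 ÷ 16 = 2424 remainder 1
2424 ÷ 16 = 151 remainder 8
151 ÷ 16 = 9 remainder 7
9 ÷ 16 = 0 remainder 9
Reading remainders bottom to top: 97814A



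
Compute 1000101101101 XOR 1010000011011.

XOR: 1 when bits differ
  1000101101101
^ 1010000011011
---------------
  0010101110110
Decimal: 4461 ^ 5147 = 1398



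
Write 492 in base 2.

Using repeated division by 2:
492 ÷ 2 = 246 remainder 0
246 ÷ 2 = 123 remainder 0
123 ÷ 2 = 61 remainder 1
61 ÷ 2 = 30 remainder 1
30 ÷ 2 = 15 remainder 0
15 ÷ 2 = 7 remainder 1
7 ÷ 2 = 3 remainder 1
3 ÷ 2 = 1 remainder 1
1 ÷ 2 = 0 remainder 1
Reading remainders bottom to top: 111101100



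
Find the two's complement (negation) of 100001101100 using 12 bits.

Original (sign bit 1, negative): 100001101100
Step 1 - Invert all bits: 011110010011
Step 2 - Add 1: 011110010100
Verification: 100001101100 + 011110010100 = 1000000000000; discarding the end carry (carry out of the top bit) leaves the 12-bit value 000000000000, as required for x + (-x)



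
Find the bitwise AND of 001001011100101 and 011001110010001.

AND: 1 only when both bits are 1
  001001011100101
& 011001110010001
-----------------
  001001010000001
Decimal: 4837 & 13201 = 4737



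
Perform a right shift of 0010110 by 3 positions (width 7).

Original: 0010110 (decimal 22)
Shift right by 3 positions
Drop the 3 low bits; fill with zeros on the left
Result: 0000010 (decimal 2)
Equivalent: 22 >> 3 = 22 ÷ 2^3 = 2



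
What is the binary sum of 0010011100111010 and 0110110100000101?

Add column by column from the right: bit + bit + carry-in; write the sum mod 2, carry 1 when the sum is 2 or 3.
carry:  1101111000000000
        0010011100111010
+       0110110100000101
------------------------
       01001010000111111
(the carry out of the leftmost column, 0, becomes the leading bit)
Decimal check:
  0010011100111010 = 8192 + 1024 + 512 + 256 + 32 + 16 + 8 + 2 = 10042
  0110110100000101 = 16384 + 8192 + 2048 + 1024 + 256 + 4 + 1 = 27909
  10042 + 27909 = 37951, and 01001010000111111 = 32768 + 4096 + 1024 + 32 + 16 + 8 + 4 + 2 + 1 = 37951 ✓



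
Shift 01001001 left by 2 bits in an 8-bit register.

Original: 01001001 (decimal 73)
Shift left by 2 positions
Append 2 zeros on the right and drop the 2 high bits that overflow the 8-bit width
Result: 00100100 (decimal 36)
Equivalent: 73 << 2 = 73 × 2^2 = 292, truncated to 8 bits = 36



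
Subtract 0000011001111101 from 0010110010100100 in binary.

Method 1 - Direct subtraction (column by column from the right: bit − bit − borrow-in; if negative, add 2 and borrow 1 from the next column):
borrow: 0000110011111110
        0010110010100100
-       0000011001111101
------------------------
        0010011000100111

Method 2 - Add two's complement:
Two's complement of 0000011001111101: invert → 1111100110000010, add 1 → 1111100110000011
  0010110010100100
+ 1111100110000011
------------------
 10010011000100111  (end carry out of the top bit = 1)
Discarding the end carry: 0010011000100111
Decimal check:
  0010110010100100 = 8192 + 2048 + 1024 + 128 + 32 + 4 = 11428
  0000011001111101 = 1024 + 512 + 64 + 32 + 16 + 8 + 4 + 1 = 1661
  11428 - 1661 = 9767, and 0010011000100111 = 8192 + 1024 + 512 + 32 + 4 + 2 + 1 = 9767 ✓



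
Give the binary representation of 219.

Using repeated division by 2:
219 ÷ 2 = 109 remainder 1
109 ÷ 2 = 54 remainder 1
54 ÷ 2 = 27 remainder 0
27 ÷ 2 = 13 remainder 1
13 ÷ 2 = 6 remainder 1
6 ÷ 2 = 3 remainder 0
3 ÷ 2 = 1 remainder 1
1 ÷ 2 = 0 remainder 1
Reading remainders bottom to top: 11011011



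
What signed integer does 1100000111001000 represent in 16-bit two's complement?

Binary: 1100000111001000
Sign bit: 1 (negative)
Invert: 0011111000110111
Add 1:  0011111000111000
Magnitude: 0011111000111000 = 8192 + 4096 + 2048 + 1024 + 512 + 32 + 16 + 8 = 15928
Value: -15928



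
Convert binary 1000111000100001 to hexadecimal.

Group into 4-bit nibbles from right:
  1000 = 8
  1110 = E
  0010 = 2
  0001 = 1
Result: 8E21



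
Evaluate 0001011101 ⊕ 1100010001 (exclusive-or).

XOR: 1 when bits differ
  0001011101
^ 1100010001
------------
  1101001100
Decimal: 93 ^ 785 = 844



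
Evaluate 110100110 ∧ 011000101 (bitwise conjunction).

AND: 1 only when both bits are 1
  110100110
& 011000101
-----------
  010000100
Decimal: 422 & 197 = 132



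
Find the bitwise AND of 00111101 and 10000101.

AND: 1 only when both bits are 1
  00111101
& 10000101
----------
  00000101
Decimal: 61 & 133 = 5



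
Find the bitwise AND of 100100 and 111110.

AND: 1 only when both bits are 1
  100100
& 111110
--------
  100100
Decimal: 36 & 62 = 36



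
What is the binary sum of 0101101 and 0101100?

Add column by column from the right: bit + bit + carry-in; write the sum mod 2, carry 1 when the sum is 2 or 3.
carry:  1011000
        0101101
+       0101100
---------------
       01011001
(the carry out of the leftmost column, 0, becomes the leading bit)
Decimal check:
  0101101 = 32 + 8 + 4 + 1 = 45
  0101100 = 32 + 8 + 4 = 44
  45 + 44 = 89, and 01011001 = 64 + 16 + 8 + 1 = 89 ✓



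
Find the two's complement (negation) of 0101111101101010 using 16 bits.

Original: 0101111101101010
Step 1 - Invert all bits: 1010000010010101
Step 2 - Add 1: 1010000010010110
Verification: 0101111101101010 + 1010000010010110 = 10000000000000000; discarding the end carry (carry out of the top bit) leaves the 16-bit value 0000000000000000, as required for x + (-x)



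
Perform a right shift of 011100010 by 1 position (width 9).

Original: 011100010 (decimal 226)
Shift right by 1 position
Drop the 1 low bit; fill with zero on the left
Result: 001110001 (decimal 113)
Equivalent: 226 >> 1 = 226 ÷ 2^1 = 113



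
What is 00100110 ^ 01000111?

XOR: 1 when bits differ
  00100110
^ 01000111
----------
  01100001
Decimal: 38 ^ 71 = 97



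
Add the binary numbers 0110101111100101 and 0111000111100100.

Add column by column from the right: bit + bit + carry-in; write the sum mod 2, carry 1 when the sum is 2 or 3.
carry:  1100011111001000
        0110101111100101
+       0111000111100100
------------------------
       01101110111001001
(the carry out of the leftmost column, 0, becomes the leading bit)
Decimal check:
  0110101111100101 = 16384 + 8192 + 2048 + 512 + 256 + 128 + 64 + 32 + 4 + 1 = 27621
  0111000111100100 = 16384 + 8192 + 4096 + 256 + 128 + 64 + 32 + 4 = 29156
  27621 + 29156 = 56777, and 01101110111001001 = 32768 + 16384 + 4096 + 2048 + 1024 + 256 + 128 + 64 + 8 + 1 = 56777 ✓



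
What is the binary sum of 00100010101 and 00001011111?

Add column by column from the right: bit + bit + carry-in; write the sum mod 2, carry 1 when the sum is 2 or 3.
carry:  00000111110
        00100010101
+       00001011111
-------------------
       000101110100
(the carry out of the leftmost column, 0, becomes the leading bit)
Decimal check:
  00100010101 = 256 + 16 + 4 + 1 = 277
  00001011111 = 64 + 16 + 8 + 4 + 2 + 1 = 95
  277 + 95 = 372, and 000101110100 = 256 + 64 + 32 + 16 + 4 = 372 ✓



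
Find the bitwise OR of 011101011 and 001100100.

OR: 1 when either bit is 1
  011101011
| 001100100
-----------
  011101111
Decimal: 235 | 100 = 239



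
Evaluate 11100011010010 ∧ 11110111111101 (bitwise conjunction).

AND: 1 only when both bits are 1
  11100011010010
& 11110111111101
----------------
  11100011010000
Decimal: 14546 & 15869 = 14544



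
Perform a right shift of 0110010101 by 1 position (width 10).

Original: 0110010101 (decimal 405)
Shift right by 1 position
Drop the 1 low bit; fill with zero on the left
Result: 0011001010 (decimal 202)
Equivalent: 405 >> 1 = 405 ÷ 2^1 = 202



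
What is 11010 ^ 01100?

XOR: 1 when bits differ
  11010
^ 01100
-------
  10110
Decimal: 26 ^ 12 = 22



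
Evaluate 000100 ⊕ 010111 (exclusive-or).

XOR: 1 when bits differ
  000100
^ 010111
--------
  010011
Decimal: 4 ^ 23 = 19



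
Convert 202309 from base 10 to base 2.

Using repeated division by 2:
202309 ÷ 2 = 101154 remainder 1
101154 ÷ 2 = 50577 remainder 0
50577 ÷ 2 = 25288 remainder 1
25288 ÷ 2 = 12644 remainder 0
12644 ÷ 2 = 6322 remainder 0
6322 ÷ 2 = 3161 remainder 0
3161 ÷ 2 = 1580 remainder 1
1580 ÷ 2 = 790 remainder 0
790 ÷ 2 = 395 remainder 0
395 ÷ 2 = 197 remainder 1
197 ÷ 2 = 98 remainder 1
98 ÷ 2 = 49 remainder 0
49 ÷ 2 = 24 remainder 1
24 ÷ 2 = 12 remainder 0
12 ÷ 2 = 6 remainder 0
6 ÷ 2 = 3 remainder 0
3 ÷ 2 = 1 remainder 1
1 ÷ 2 = 0 remainder 1
Reading remainders bottom to top: 110001011001000101



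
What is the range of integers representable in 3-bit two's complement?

For 3-bit two's complement:
Minimum: -2^2 = -4
Maximum: 2^2 - 1 = 3



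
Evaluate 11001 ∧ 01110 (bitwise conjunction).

AND: 1 only when both bits are 1
  11001
& 01110
-------
  01000
Decimal: 25 & 14 = 8



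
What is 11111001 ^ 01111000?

XOR: 1 when bits differ
  11111001
^ 01111000
----------
  10000001
Decimal: 249 ^ 120 = 129



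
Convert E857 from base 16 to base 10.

Expand by place value (powers of 16):
Digit values: E = 14
E857 = 14 × 16^3 + 8 × 16^2 + 5 × 16^1 + 7 × 16^0
= 14 × 4096 + 8 × 256 + 5 × 16 + 7 × 1
= 57344 + 2048 + 80 + 7
= 59479



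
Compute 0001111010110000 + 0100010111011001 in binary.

Add column by column from the right: bit + bit + carry-in; write the sum mod 2, carry 1 when the sum is 2 or 3.
carry:  0011111111100000
        0001111010110000
+       0100010111011001
------------------------
       00110010010001001
(the carry out of the leftmost column, 0, becomes the leading bit)
Decimal check:
  0001111010110000 = 4096 + 2048 + 1024 + 512 + 128 + 32 + 16 = 7856
  0100010111011001 = 16384 + 1024 + 256 + 128 + 64 + 16 + 8 + 1 = 17881
  7856 + 17881 = 25737, and 00110010010001001 = 16384 + 8192 + 1024 + 128 + 8 + 1 = 25737 ✓

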